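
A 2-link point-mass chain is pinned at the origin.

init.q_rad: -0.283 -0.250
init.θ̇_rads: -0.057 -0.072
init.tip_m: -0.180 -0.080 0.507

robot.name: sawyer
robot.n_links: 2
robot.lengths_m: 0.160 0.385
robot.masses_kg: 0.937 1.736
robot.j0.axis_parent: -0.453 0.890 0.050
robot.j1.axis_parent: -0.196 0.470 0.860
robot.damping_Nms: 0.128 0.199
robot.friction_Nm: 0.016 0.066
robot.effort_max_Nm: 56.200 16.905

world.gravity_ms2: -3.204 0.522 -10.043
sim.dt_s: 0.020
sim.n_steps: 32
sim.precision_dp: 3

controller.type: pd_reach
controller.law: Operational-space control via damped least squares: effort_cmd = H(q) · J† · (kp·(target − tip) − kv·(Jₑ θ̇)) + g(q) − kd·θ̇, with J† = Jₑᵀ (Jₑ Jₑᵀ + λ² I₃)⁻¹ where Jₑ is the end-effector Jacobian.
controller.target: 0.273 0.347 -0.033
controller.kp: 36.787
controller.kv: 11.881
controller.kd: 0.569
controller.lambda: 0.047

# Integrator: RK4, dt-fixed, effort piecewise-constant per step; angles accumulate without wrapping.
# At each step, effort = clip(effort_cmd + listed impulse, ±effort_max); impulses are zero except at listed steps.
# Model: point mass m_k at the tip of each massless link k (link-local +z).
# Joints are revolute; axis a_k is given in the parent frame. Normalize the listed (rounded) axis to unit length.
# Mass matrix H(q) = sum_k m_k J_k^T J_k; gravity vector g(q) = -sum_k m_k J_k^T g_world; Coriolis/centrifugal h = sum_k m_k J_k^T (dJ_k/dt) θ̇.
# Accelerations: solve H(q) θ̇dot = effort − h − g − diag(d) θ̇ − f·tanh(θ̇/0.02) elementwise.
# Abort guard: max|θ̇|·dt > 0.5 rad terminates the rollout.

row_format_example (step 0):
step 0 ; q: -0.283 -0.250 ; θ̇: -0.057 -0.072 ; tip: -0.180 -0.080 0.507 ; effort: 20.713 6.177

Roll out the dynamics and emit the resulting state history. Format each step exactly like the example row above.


step 1 ; q: -0.274 -0.266 ; θ̇: 0.896 -1.365 ; tip: -0.179 -0.078 0.508 ; effort: 16.893 5.847
step 2 ; q: -0.256 -0.283 ; θ̇: 0.962 -0.400 ; tip: -0.174 -0.075 0.510 ; effort: 14.326 4.360
step 3 ; q: -0.232 -0.296 ; θ̇: 1.423 -0.910 ; tip: -0.165 -0.070 0.513 ; effort: 12.156 4.030
step 4 ; q: -0.202 -0.311 ; θ̇: 1.536 -0.583 ; tip: -0.154 -0.063 0.517 ; effort: 10.582 3.304
step 5 ; q: -0.169 -0.324 ; θ̇: 1.751 -0.721 ; tip: -0.142 -0.056 0.522 ; effort: 9.256 2.987
step 6 ; q: -0.133 -0.338 ; θ̇: 1.857 -0.643 ; tip: -0.127 -0.048 0.526 ; effort: 8.194 2.601
step 7 ; q: -0.095 -0.351 ; θ̇: 1.969 -0.670 ; tip: -0.112 -0.039 0.530 ; effort: 7.275 2.339
step 8 ; q: -0.055 -0.364 ; θ̇: 2.048 -0.660 ; tip: -0.095 -0.030 0.534 ; effort: 6.472 2.088
step 9 ; q: -0.013 -0.377 ; θ̇: 2.118 -0.668 ; tip: -0.078 -0.020 0.537 ; effort: 5.741 1.874
step 10 ; q: 0.029 -0.391 ; θ̇: 2.173 -0.672 ; tip: -0.060 -0.010 0.539 ; effort: 5.060 1.676
step 11 ; q: 0.073 -0.404 ; θ̇: 2.220 -0.678 ; tip: -0.041 0.001 0.541 ; effort: 4.410 1.492
step 12 ; q: 0.118 -0.418 ; θ̇: 2.259 -0.684 ; tip: -0.022 0.011 0.542 ; effort: 3.780 1.317
step 13 ; q: 0.163 -0.431 ; θ̇: 2.291 -0.691 ; tip: -0.003 0.022 0.542 ; effort: 3.161 1.148
step 14 ; q: 0.210 -0.445 ; θ̇: 2.317 -0.697 ; tip: 0.016 0.034 0.541 ; effort: 2.547 0.983
step 15 ; q: 0.256 -0.459 ; θ̇: 2.338 -0.703 ; tip: 0.036 0.045 0.539 ; effort: 1.937 0.821
step 16 ; q: 0.303 -0.473 ; θ̇: 2.354 -0.708 ; tip: 0.055 0.056 0.536 ; effort: 1.328 0.662
step 17 ; q: 0.350 -0.487 ; θ̇: 2.365 -0.712 ; tip: 0.075 0.068 0.532 ; effort: 0.720 0.506
step 18 ; q: 0.397 -0.501 ; θ̇: 2.372 -0.716 ; tip: 0.094 0.080 0.527 ; effort: 0.114 0.352
step 19 ; q: 0.445 -0.516 ; θ̇: 2.374 -0.720 ; tip: 0.113 0.091 0.521 ; effort: -0.489 0.201
step 20 ; q: 0.492 -0.530 ; θ̇: 2.371 -0.723 ; tip: 0.132 0.103 0.514 ; effort: -1.089 0.053
step 21 ; q: 0.539 -0.544 ; θ̇: 2.364 -0.725 ; tip: 0.151 0.114 0.507 ; effort: -1.682 -0.091
step 22 ; q: 0.587 -0.559 ; θ̇: 2.353 -0.726 ; tip: 0.169 0.125 0.498 ; effort: -2.267 -0.230
step 23 ; q: 0.633 -0.573 ; θ̇: 2.338 -0.727 ; tip: 0.186 0.136 0.488 ; effort: -2.842 -0.366
step 24 ; q: 0.680 -0.588 ; θ̇: 2.319 -0.728 ; tip: 0.203 0.147 0.478 ; effort: -3.404 -0.496
step 25 ; q: 0.726 -0.602 ; θ̇: 2.296 -0.728 ; tip: 0.220 0.158 0.467 ; effort: -3.952 -0.620
step 26 ; q: 0.772 -0.617 ; θ̇: 2.270 -0.728 ; tip: 0.235 0.168 0.456 ; effort: -4.483 -0.738
step 27 ; q: 0.817 -0.631 ; θ̇: 2.240 -0.728 ; tip: 0.250 0.178 0.443 ; effort: -4.996 -0.849
step 28 ; q: 0.861 -0.646 ; θ̇: 2.206 -0.727 ; tip: 0.265 0.188 0.430 ; effort: -5.489 -0.954
step 29 ; q: 0.905 -0.660 ; θ̇: 2.170 -0.726 ; tip: 0.278 0.197 0.417 ; effort: -5.960 -1.052
step 30 ; q: 0.948 -0.675 ; θ̇: 2.130 -0.725 ; tip: 0.291 0.207 0.404 ; effort: -6.409 -1.142
step 31 ; q: 0.990 -0.689 ; θ̇: 2.088 -0.725 ; tip: 0.303 0.215 0.390 ; effort: -6.834 -1.225
step 32 ; q: 1.031 -0.704 ; θ̇: 2.044 -0.724 ; tip: 0.314 0.224 0.375


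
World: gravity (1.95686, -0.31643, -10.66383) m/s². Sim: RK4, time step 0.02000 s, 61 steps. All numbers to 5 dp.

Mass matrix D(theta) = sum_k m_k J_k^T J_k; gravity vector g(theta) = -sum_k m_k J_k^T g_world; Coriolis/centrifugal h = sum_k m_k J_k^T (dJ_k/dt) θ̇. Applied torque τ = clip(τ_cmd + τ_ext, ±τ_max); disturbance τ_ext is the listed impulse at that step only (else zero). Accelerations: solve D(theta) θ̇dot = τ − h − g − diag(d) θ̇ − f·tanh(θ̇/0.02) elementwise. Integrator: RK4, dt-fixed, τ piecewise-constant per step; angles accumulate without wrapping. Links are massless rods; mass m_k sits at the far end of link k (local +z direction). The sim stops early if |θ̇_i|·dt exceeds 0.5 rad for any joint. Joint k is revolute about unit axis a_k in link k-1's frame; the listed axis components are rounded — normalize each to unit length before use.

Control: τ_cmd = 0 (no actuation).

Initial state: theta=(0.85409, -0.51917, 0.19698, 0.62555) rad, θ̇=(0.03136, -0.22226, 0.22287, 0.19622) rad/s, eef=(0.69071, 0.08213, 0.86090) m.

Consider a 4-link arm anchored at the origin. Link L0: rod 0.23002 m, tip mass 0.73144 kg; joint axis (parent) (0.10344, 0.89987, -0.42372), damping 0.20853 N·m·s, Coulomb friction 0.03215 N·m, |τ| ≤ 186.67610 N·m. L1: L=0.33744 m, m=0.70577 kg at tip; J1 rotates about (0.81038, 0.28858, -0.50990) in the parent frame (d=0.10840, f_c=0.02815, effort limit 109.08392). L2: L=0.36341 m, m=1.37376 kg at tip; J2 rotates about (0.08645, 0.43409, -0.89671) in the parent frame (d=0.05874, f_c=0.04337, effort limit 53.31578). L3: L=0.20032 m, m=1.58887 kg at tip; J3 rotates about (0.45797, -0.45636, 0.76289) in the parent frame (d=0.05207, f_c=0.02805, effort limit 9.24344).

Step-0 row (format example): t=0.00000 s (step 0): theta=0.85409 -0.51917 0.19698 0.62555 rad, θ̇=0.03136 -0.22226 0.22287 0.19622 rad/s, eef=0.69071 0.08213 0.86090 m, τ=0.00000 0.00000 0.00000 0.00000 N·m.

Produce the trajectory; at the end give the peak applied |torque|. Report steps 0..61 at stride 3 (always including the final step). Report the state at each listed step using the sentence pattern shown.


t=0.06000 s (step 3): theta=0.89083 -0.55736 0.14851 0.71254 rad, θ̇=1.15898 -1.05838 -1.69006 2.56249 rad/s, eef=0.70020 0.08694 0.84575 m, τ=0.00000 0.00000 0.00000 0.00000 N·m.
t=0.12000 s (step 6): theta=0.98956 -0.64741 0.00767 0.91041 rad, θ̇=2.09364 -1.94192 -2.81462 3.82291 rad/s, eef=0.73165 0.08821 0.79898 m, τ=0.00000 0.00000 0.00000 0.00000 N·m.
t=0.18000 s (step 9): theta=1.13825 -0.78730 -0.16044 1.14374 rad, θ̇=2.85738 -2.68200 -2.56882 3.69224 rad/s, eef=0.78685 0.09002 0.71195 m, τ=0.00000 0.00000 0.00000 0.00000 N·m.
t=0.24000 s (step 12): theta=1.33671 -0.96678 -0.28169 1.31623 rad, θ̇=3.82412 -3.30685 -1.33266 1.71530 rad/s, eef=0.85779 0.09815 0.58087 m, τ=0.00000 0.00000 0.00000 0.00000 N·m.
t=0.30000 s (step 15): theta=1.60348 -1.18292 -0.29188 1.31479 rad, θ̇=5.06438 -3.80934 1.33836 -1.92945 rad/s, eef=0.92683 0.10953 0.40803 m, τ=0.00000 0.00000 0.00000 0.00000 N·m.
t=0.36000 s (step 18): theta=1.92230 -1.38715 -0.06876 1.07815 rad, θ̇=5.14213 -2.47411 6.31834 -5.97389 rad/s, eef=0.97817 0.11392 0.19841 m, τ=0.00000 0.00000 0.00000 0.00000 N·m.
t=0.42000 s (step 21): theta=2.16105 -1.43390 0.43341 0.55925 rad, θ̇=2.61320 0.74642 9.45591 -12.48843 rad/s, eef=1.00446 0.11369 -0.06004 m, τ=0.00000 0.00000 0.00000 0.00000 N·m.
t=0.48000 s (step 24): theta=2.32416 -1.35871 0.66362 -0.51529 rad, θ̇=3.68450 1.32782 -1.75328 -18.71197 rad/s, eef=0.92818 0.06225 -0.38425 m, τ=0.00000 0.00000 0.00000 0.00000 N·m.
t=0.54000 s (step 27): theta=2.58375 -1.28249 0.64210 -1.08745 rad, θ̇=4.48913 1.82709 1.27395 0.32080 rad/s, eef=0.73773 -0.07415 -0.65210 m, τ=0.00000 0.00000 0.00000 0.00000 N·m.
t=0.60000 s (step 30): theta=2.86250 -1.10187 0.60350 -0.64820 rad, θ̇=5.20940 4.03203 -5.11771 11.70638 rad/s, eef=0.52561 -0.23257 -0.86220 m, τ=0.00000 0.00000 0.00000 0.00000 N·m.
t=0.66000 s (step 33): theta=3.22031 -0.88958 0.03577 -0.01050 rad, θ̇=5.58163 2.93024 -8.97593 8.30011 rad/s, eef=0.26248 -0.41580 -0.96163 m, τ=0.00000 0.00000 0.00000 0.00000 N·m.
t=0.72000 s (step 36): theta=3.42098 -0.63856 -0.01913 0.32638 rad, θ̇=1.45691 5.17651 7.38255 1.79255 rad/s, eef=-0.08135 -0.56827 -0.94229 m, τ=0.00000 0.00000 0.00000 0.00000 N·m.
t=0.78000 s (step 39): theta=3.51411 -0.37001 0.41671 0.07118 rad, θ̇=2.33133 3.89225 2.48177 -8.95052 rad/s, eef=-0.42283 -0.62988 -0.82623 m, τ=0.00000 0.00000 0.00000 0.00000 N·m.
t=0.84000 s (step 42): theta=3.70168 -0.16954 0.37330 -0.38409 rad, θ̇=3.69267 2.53237 -1.39300 -4.11863 rad/s, eef=-0.69628 -0.61403 -0.62459 m, τ=0.00000 0.00000 0.00000 0.00000 N·m.
t=0.90000 s (step 45): theta=3.93609 -0.07225 0.35356 -0.40184 rad, θ̇=4.02416 0.80657 0.45316 2.53696 rad/s, eef=-0.87914 -0.56037 -0.40781 m, τ=0.00000 0.00000 0.00000 0.00000 N·m.
t=0.96000 s (step 48): theta=4.17484 -0.06130 0.39206 -0.19233 rad, θ̇=3.85442 -0.35518 0.66939 3.73072 rad/s, eef=-0.99298 -0.48208 -0.21481 m, τ=0.00000 0.00000 0.00000 0.00000 N·m.
t=1.02000 s (step 51): theta=4.38981 -0.10711 0.43531 -0.00516 rad, θ̇=3.25369 -1.12977 0.90265 2.33364 rad/s, eef=-1.05706 -0.38506 -0.05801 m, τ=0.00000 0.00000 0.00000 0.00000 N·m.
t=1.08000 s (step 54): theta=4.56144 -0.19372 0.51637 0.08299 rad, θ̇=2.46087 -1.74352 1.88622 0.63356 rad/s, eef=-1.08869 -0.27710 0.05840 m, τ=0.00000 0.00000 0.00000 0.00000 N·m.
t=1.14000 s (step 57): theta=4.68682 -0.31637 0.66562 0.07873 rad, θ̇=1.75002 -2.35857 3.07523 -0.68453 rad/s, eef=-1.09943 -0.16479 0.13332 m, τ=0.00000 0.00000 0.00000 0.00000 N·m.
t=1.20000 s (step 60): theta=4.77604 -0.47732 0.87219 -0.00076 rad, θ̇=1.26521 -3.00524 3.64203 -2.00485 rad/s, eef=-1.09500 -0.05266 0.16661 m, τ=0.00000 0.00000 0.00000 0.00000 N·m.
t=1.22000 s (step 61): theta=4.80022 -0.53950 0.94459 -0.04572 rad, θ̇=1.15674 -3.21036 3.57250 -2.49331 rad/s, eef=-1.09055 -0.01583 0.16846 m.
max |τ| (N·m): 0.00000


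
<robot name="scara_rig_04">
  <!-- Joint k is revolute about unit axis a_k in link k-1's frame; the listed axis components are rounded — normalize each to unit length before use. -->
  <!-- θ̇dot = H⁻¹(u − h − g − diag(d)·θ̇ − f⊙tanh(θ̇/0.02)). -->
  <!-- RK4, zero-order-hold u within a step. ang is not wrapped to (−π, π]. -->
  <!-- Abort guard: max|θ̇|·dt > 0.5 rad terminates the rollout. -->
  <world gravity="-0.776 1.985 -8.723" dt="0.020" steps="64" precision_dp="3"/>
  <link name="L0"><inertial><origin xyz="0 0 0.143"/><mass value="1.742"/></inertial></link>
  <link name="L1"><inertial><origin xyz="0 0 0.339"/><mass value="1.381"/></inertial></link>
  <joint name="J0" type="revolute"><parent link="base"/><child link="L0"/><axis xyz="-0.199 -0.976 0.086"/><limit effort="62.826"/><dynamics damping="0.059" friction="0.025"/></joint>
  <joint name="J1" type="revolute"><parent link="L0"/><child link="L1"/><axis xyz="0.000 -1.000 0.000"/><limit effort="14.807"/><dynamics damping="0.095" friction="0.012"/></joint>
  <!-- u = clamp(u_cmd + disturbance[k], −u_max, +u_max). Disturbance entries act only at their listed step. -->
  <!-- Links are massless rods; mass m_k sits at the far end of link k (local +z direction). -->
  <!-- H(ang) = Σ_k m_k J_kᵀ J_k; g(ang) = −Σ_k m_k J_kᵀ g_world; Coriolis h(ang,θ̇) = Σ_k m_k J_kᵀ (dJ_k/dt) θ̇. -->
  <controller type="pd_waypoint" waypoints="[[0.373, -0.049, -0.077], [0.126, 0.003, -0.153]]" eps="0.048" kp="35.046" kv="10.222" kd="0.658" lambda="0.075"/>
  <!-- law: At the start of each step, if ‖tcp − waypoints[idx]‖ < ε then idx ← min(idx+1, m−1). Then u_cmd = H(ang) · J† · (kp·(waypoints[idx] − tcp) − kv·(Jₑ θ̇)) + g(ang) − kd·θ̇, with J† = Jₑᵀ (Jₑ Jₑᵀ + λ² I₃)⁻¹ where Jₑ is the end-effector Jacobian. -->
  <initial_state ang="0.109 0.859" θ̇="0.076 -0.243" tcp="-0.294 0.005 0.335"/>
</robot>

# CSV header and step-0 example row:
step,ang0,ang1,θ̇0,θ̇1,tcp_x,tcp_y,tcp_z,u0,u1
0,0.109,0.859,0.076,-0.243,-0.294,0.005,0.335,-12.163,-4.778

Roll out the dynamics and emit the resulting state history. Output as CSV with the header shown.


step,ang0,ang1,θ̇0,θ̇1,tcp_x,tcp_y,tcp_z,u0,u1
1,0.088,0.880,-2.121,2.310,-0.291,0.004,0.335,-9.576,-6.064
2,0.040,0.930,-2.730,2.671,-0.285,0.002,0.335,-8.109,-5.665
3,-0.018,0.983,-3.045,2.696,-0.276,-0.001,0.336,-7.008,-5.144
4,-0.081,1.037,-3.273,2.664,-0.266,-0.003,0.338,-6.108,-4.702
5,-0.148,1.090,-3.456,2.617,-0.254,-0.006,0.340,-5.344,-4.348
6,-0.218,1.141,-3.606,2.561,-0.241,-0.009,0.343,-4.677,-4.063
7,-0.292,1.192,-3.731,2.498,-0.227,-0.011,0.346,-4.079,-3.829
8,-0.367,1.241,-3.834,2.425,-0.212,-0.014,0.349,-3.532,-3.631
9,-0.445,1.288,-3.918,2.342,-0.196,-0.016,0.352,-3.022,-3.457
10,-0.523,1.334,-3.986,2.249,-0.179,-0.019,0.355,-2.539,-3.299
11,-0.604,1.378,-4.038,2.146,-0.162,-0.022,0.357,-2.076,-3.149
12,-0.685,1.420,-4.076,2.033,-0.144,-0.025,0.359,-1.629,-3.000
13,-0.766,1.459,-4.099,1.910,-0.125,-0.027,0.360,-1.194,-2.847
14,-0.848,1.496,-4.109,1.778,-0.106,-0.030,0.361,-0.769,-2.687
15,-0.930,1.530,-4.105,1.638,-0.086,-0.033,0.362,-0.353,-2.516
16,-1.012,1.561,-4.088,1.491,-0.066,-0.037,0.361,0.056,-2.332
17,-1.093,1.589,-4.058,1.338,-0.046,-0.040,0.360,0.459,-2.131
18,-1.174,1.614,-4.014,1.181,-0.025,-0.044,0.359,0.854,-1.914
19,-1.254,1.636,-3.957,1.022,-0.004,-0.047,0.356,1.244,-1.680
20,-1.332,1.655,-3.888,0.861,0.017,-0.051,0.353,1.627,-1.428
21,-1.409,1.671,-3.807,0.701,0.038,-0.055,0.348,2.003,-1.159
22,-1.484,1.683,-3.714,0.544,0.059,-0.060,0.343,2.372,-0.874
23,-1.557,1.692,-3.611,0.391,0.080,-0.064,0.336,2.734,-0.577
24,-1.628,1.699,-3.499,0.244,0.101,-0.069,0.329,3.086,-0.268
25,-1.697,1.702,-3.379,0.105,0.121,-0.074,0.320,3.429,0.048
26,-1.763,1.703,-3.253,-0.024,0.141,-0.078,0.311,3.760,0.366
27,-1.827,1.702,-3.126,-0.135,0.160,-0.083,0.300,4.081,0.678
28,-1.888,1.698,-2.992,-0.239,0.178,-0.088,0.289,4.385,0.991
29,-1.947,1.692,-2.855,-0.333,0.196,-0.093,0.277,4.672,1.298
30,-2.003,1.685,-2.715,-0.415,0.212,-0.098,0.264,4.940,1.597
31,-2.055,1.676,-2.575,-0.484,0.228,-0.103,0.251,5.188,1.882
32,-2.106,1.666,-2.437,-0.541,0.242,-0.107,0.237,5.416,2.151
33,-2.153,1.654,-2.301,-0.585,0.255,-0.111,0.223,5.622,2.402
34,-2.198,1.642,-2.168,-0.618,0.268,-0.116,0.208,5.806,2.634
35,-2.240,1.630,-2.039,-0.639,0.279,-0.120,0.194,5.967,2.844
36,-2.279,1.617,-1.915,-0.651,0.289,-0.123,0.179,6.105,3.033
37,-2.316,1.604,-1.795,-0.653,0.298,-0.127,0.165,6.222,3.202
38,-2.351,1.591,-1.681,-0.648,0.306,-0.130,0.151,6.318,3.349
39,-2.384,1.578,-1.572,-0.636,0.313,-0.133,0.137,6.393,3.478
40,-2.414,1.566,-1.468,-0.619,0.319,-0.136,0.124,6.451,3.588
41,-2.443,1.554,-1.370,-0.597,0.325,-0.139,0.111,6.491,3.680
42,-2.469,1.542,-1.278,-0.571,0.329,-0.141,0.099,6.516,3.758
43,-2.494,1.531,-1.190,-0.544,0.333,-0.143,0.087,6.527,3.821
44,-2.517,1.520,-1.108,-0.514,0.337,-0.145,0.076,6.526,3.872
45,-2.538,1.511,-1.031,-0.483,0.340,-0.147,0.066,6.516,3.912
46,-2.558,1.501,-0.958,-0.452,0.342,-0.148,0.056,6.496,3.942
47,-2.577,1.492,-0.891,-0.421,0.344,-0.150,0.046,6.470,3.964
48,-2.594,1.484,-0.827,-0.390,0.346,-0.151,0.038,6.438,3.980
49,-2.610,1.477,-0.768,-0.360,0.347,-0.152,0.030,6.402,3.989
50,-2.625,1.470,-0.713,-0.331,0.348,-0.153,0.022,6.362,3.994
51,-2.638,1.464,-0.662,-0.303,0.349,-0.154,0.015,6.320,3.995
52,-2.651,1.458,-0.614,-0.277,0.349,-0.155,0.008,6.277,3.993
53,-2.663,1.453,-0.569,-0.251,0.350,-0.156,0.002,6.233,3.989
54,-2.674,1.448,-0.528,-0.227,0.350,-0.157,-0.003,6.189,3.982
55,-2.684,1.444,-0.490,-0.205,0.351,-0.157,-0.008,6.145,3.975
56,-2.694,1.440,-0.455,-0.184,0.351,-0.158,-0.013,6.102,3.966
57,-2.702,1.436,-0.423,-0.164,0.351,-0.158,-0.017,6.060,3.956
58,-2.711,1.433,-0.392,-0.146,0.351,-0.159,-0.022,6.020,3.946
59,-2.718,1.431,-0.365,-0.129,0.351,-0.159,-0.025,5.981,3.936
60,-2.725,1.428,-0.339,-0.113,0.351,-0.159,-0.029,5.944,3.926
61,-2.732,1.426,-0.315,-0.098,0.351,-0.160,-0.032,5.908,3.916
62,-2.738,1.424,-0.294,-0.085,0.350,-0.160,-0.035,5.874,3.906
63,-2.744,1.423,-0.274,-0.072,0.350,-0.160,-0.037,5.842,3.896
64,-2.749,1.421,-0.255,-0.061,0.350,-0.160,-0.040,,


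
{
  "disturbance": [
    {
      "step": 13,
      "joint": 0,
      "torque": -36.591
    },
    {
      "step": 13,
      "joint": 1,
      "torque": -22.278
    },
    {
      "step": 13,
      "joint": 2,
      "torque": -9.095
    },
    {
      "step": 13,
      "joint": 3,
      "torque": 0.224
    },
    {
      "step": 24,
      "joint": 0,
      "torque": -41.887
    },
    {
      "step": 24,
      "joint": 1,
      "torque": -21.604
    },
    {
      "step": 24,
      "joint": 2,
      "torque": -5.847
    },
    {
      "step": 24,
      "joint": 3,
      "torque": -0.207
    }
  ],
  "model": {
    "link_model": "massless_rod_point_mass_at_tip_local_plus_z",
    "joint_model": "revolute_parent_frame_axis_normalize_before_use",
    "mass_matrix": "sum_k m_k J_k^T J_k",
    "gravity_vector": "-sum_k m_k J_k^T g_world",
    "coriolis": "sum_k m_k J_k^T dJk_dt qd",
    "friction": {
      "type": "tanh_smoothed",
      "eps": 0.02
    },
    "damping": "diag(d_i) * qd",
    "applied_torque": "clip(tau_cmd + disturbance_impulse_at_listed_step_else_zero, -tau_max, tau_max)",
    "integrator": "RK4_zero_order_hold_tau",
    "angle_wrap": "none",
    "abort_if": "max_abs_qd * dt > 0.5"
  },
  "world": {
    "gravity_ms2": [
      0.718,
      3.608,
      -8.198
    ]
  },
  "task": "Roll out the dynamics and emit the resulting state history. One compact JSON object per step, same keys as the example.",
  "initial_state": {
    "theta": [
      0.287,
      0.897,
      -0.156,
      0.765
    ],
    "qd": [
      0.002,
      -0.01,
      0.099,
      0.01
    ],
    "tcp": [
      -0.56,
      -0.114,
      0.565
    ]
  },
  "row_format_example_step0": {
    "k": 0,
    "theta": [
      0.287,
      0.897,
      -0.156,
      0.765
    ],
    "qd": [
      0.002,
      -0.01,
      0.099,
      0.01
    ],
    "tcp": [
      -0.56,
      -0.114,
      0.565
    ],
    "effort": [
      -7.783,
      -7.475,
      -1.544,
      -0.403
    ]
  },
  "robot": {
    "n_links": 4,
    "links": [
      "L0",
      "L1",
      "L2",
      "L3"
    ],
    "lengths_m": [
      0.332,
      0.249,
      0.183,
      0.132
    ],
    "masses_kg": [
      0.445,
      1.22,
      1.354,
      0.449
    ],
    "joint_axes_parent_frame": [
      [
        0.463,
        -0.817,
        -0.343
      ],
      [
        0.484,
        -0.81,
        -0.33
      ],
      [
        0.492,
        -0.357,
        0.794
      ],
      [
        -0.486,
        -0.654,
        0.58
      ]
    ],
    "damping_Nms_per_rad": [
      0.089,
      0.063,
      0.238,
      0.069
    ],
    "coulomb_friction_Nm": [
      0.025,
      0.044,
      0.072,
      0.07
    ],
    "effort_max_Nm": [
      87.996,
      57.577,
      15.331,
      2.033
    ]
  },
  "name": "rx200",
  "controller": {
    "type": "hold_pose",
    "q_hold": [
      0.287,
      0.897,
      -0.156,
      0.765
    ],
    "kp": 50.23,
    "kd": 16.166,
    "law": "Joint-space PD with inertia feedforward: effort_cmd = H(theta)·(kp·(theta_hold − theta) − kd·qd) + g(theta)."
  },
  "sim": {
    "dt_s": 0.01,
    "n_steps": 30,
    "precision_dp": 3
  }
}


{"k":1,"theta":[0.287,0.897,-0.155,0.765],"qd":[0.002,0.007,0.02,0.023],"tcp":[-0.56,-0.114,0.565],"effort":[-7.757,-7.459,-1.523,-0.403]}
{"k":2,"theta":[0.287,0.897,-0.155,0.765],"qd":[0.003,0.005,0.007,0.028],"tcp":[-0.56,-0.114,0.565],"effort":[-7.734,-7.442,-1.516,-0.402]}
{"k":3,"theta":[0.287,0.897,-0.155,0.765],"qd":[0.004,0.002,0.005,0.029],"tcp":[-0.56,-0.114,0.565],"effort":[-7.713,-7.428,-1.512,-0.402]}
{"k":4,"theta":[0.287,0.897,-0.155,0.765],"qd":[0.004,0.0,0.005,0.029],"tcp":[-0.56,-0.114,0.565],"effort":[-7.695,-7.416,-1.508,-0.401]}
{"k":5,"theta":[0.287,0.897,-0.155,0.765],"qd":[0.004,-0.001,0.004,0.028],"tcp":[-0.56,-0.114,0.565],"effort":[-7.68,-7.406,-1.505,-0.401]}
{"k":6,"theta":[0.287,0.897,-0.155,0.765],"qd":[0.003,-0.002,0.004,0.027],"tcp":[-0.56,-0.114,0.565],"effort":[-7.666,-7.398,-1.503,-0.4]}
{"k":7,"theta":[0.287,0.897,-0.155,0.765],"qd":[0.003,-0.003,0.004,0.027],"tcp":[-0.56,-0.114,0.565],"effort":[-7.655,-7.391,-1.501,-0.4]}
{"k":8,"theta":[0.287,0.897,-0.155,0.765],"qd":[0.003,-0.003,0.004,0.026],"tcp":[-0.56,-0.114,0.565],"effort":[-7.644,-7.385,-1.5,-0.4]}
{"k":9,"theta":[0.287,0.897,-0.155,0.765],"qd":[0.002,-0.004,0.004,0.026],"tcp":[-0.56,-0.114,0.565],"effort":[-7.636,-7.379,-1.498,-0.4]}
{"k":10,"theta":[0.287,0.897,-0.155,0.765],"qd":[0.002,-0.004,0.004,0.026],"tcp":[-0.56,-0.114,0.565],"effort":[-7.628,-7.375,-1.497,-0.4]}
{"k":11,"theta":[0.287,0.897,-0.155,0.765],"qd":[0.002,-0.004,0.004,0.026],"tcp":[-0.56,-0.114,0.565],"effort":[-7.621,-7.371,-1.496,-0.399]}
{"k":12,"theta":[0.287,0.897,-0.155,0.765],"qd":[0.002,-0.004,0.004,0.025],"tcp":[-0.56,-0.114,0.565],"effort":[-7.615,-7.368,-1.495,-0.399]}
{"k":13,"theta":[0.287,0.897,-0.155,0.765],"qd":[0.001,-0.005,0.004,0.025],"tcp":[-0.56,-0.114,0.565],"effort":[-44.201,-29.643,-10.589,-0.175]}
{"k":14,"theta":[0.287,0.897,-0.167,0.776],"qd":[-0.012,-0.036,-2.172,2.118],"tcp":[-0.559,-0.113,0.567],"effort":[-1.578,-3.686,-0.052,-0.412]}
{"k":15,"theta":[0.287,0.897,-0.185,0.793],"qd":[-0.029,-0.087,-1.43,1.303],"tcp":[-0.557,-0.11,0.569],"effort":[-2.338,-4.14,-0.322,-0.379]}
{"k":16,"theta":[0.287,0.896,-0.196,0.803],"qd":[-0.041,-0.108,-0.908,0.717],"tcp":[-0.555,-0.109,0.572],"effort":[-3.004,-4.541,-0.531,-0.359]}
{"k":17,"theta":[0.286,0.895,-0.203,0.808],"qd":[-0.047,-0.111,-0.547,0.304],"tcp":[-0.554,-0.108,0.573],"effort":[-3.589,-4.894,-0.696,-0.348]}
{"k":18,"theta":[0.286,0.894,-0.208,0.809],"qd":[-0.05,-0.104,-0.299,0.026],"tcp":[-0.553,-0.108,0.575],"effort":[-4.101,-5.206,-0.828,-0.342]}
{"k":19,"theta":[0.285,0.893,-0.21,0.809],"qd":[-0.044,-0.105,-0.136,-0.013],"tcp":[-0.552,-0.108,0.576],"effort":[-4.55,-5.48,-0.935,-0.35]}
{"k":20,"theta":[0.285,0.891,-0.211,0.809],"qd":[-0.038,-0.097,-0.025,-0.044],"tcp":[-0.551,-0.108,0.577],"effort":[-4.943,-5.72,-1.023,-0.358]}
{"k":21,"theta":[0.284,0.891,-0.211,0.809],"qd":[-0.033,-0.073,0.003,-0.057],"tcp":[-0.551,-0.108,0.577],"effort":[-5.287,-5.931,-1.086,-0.364]}
{"k":22,"theta":[0.284,0.89,-0.211,0.808],"qd":[-0.028,-0.05,0.012,-0.06],"tcp":[-0.551,-0.108,0.578],"effort":[-5.588,-6.115,-1.139,-0.371]}
{"k":23,"theta":[0.284,0.89,-0.21,0.808],"qd":[-0.024,-0.029,0.015,-0.06],"tcp":[-0.551,-0.108,0.578],"effort":[-5.85,-6.277,-1.184,-0.376]}
{"k":24,"theta":[0.284,0.889,-0.21,0.808],"qd":[-0.019,-0.012,0.017,-0.059],"tcp":[-0.55,-0.108,0.578],"effort":[-47.967,-28.021,-7.07,-0.588]}
{"k":25,"theta":[0.282,0.889,-0.21,0.81],"qd":[-0.384,-0.002,0.053,0.335],"tcp":[-0.549,-0.107,0.579],"effort":[0.623,-2.976,-0.284,-0.34]}
{"k":26,"theta":[0.278,0.889,-0.21,0.812],"qd":[-0.322,0.024,0.025,0.077],"tcp":[-0.548,-0.107,0.581],"effort":[-0.419,-3.522,-0.428,-0.335]}
{"k":27,"theta":[0.275,0.89,-0.21,0.812],"qd":[-0.259,0.022,0.012,0.043],"tcp":[-0.546,-0.107,0.582],"effort":[-1.332,-4.0,-0.556,-0.343]}
{"k":28,"theta":[0.273,0.89,-0.209,0.812],"qd":[-0.206,0.019,0.011,0.028],"tcp":[-0.545,-0.107,0.583],"effort":[-2.131,-4.419,-0.672,-0.351]}
{"k":29,"theta":[0.271,0.89,-0.209,0.812],"qd":[-0.16,0.016,0.01,0.019],"tcp":[-0.544,-0.106,0.584],"effort":[-2.83,-4.788,-0.773,-0.358]}
{"k":30,"theta":[0.27,0.89,-0.209,0.812],"qd":[-0.121,0.015,0.01,0.015],"tcp":[-0.544,-0.106,0.584]}


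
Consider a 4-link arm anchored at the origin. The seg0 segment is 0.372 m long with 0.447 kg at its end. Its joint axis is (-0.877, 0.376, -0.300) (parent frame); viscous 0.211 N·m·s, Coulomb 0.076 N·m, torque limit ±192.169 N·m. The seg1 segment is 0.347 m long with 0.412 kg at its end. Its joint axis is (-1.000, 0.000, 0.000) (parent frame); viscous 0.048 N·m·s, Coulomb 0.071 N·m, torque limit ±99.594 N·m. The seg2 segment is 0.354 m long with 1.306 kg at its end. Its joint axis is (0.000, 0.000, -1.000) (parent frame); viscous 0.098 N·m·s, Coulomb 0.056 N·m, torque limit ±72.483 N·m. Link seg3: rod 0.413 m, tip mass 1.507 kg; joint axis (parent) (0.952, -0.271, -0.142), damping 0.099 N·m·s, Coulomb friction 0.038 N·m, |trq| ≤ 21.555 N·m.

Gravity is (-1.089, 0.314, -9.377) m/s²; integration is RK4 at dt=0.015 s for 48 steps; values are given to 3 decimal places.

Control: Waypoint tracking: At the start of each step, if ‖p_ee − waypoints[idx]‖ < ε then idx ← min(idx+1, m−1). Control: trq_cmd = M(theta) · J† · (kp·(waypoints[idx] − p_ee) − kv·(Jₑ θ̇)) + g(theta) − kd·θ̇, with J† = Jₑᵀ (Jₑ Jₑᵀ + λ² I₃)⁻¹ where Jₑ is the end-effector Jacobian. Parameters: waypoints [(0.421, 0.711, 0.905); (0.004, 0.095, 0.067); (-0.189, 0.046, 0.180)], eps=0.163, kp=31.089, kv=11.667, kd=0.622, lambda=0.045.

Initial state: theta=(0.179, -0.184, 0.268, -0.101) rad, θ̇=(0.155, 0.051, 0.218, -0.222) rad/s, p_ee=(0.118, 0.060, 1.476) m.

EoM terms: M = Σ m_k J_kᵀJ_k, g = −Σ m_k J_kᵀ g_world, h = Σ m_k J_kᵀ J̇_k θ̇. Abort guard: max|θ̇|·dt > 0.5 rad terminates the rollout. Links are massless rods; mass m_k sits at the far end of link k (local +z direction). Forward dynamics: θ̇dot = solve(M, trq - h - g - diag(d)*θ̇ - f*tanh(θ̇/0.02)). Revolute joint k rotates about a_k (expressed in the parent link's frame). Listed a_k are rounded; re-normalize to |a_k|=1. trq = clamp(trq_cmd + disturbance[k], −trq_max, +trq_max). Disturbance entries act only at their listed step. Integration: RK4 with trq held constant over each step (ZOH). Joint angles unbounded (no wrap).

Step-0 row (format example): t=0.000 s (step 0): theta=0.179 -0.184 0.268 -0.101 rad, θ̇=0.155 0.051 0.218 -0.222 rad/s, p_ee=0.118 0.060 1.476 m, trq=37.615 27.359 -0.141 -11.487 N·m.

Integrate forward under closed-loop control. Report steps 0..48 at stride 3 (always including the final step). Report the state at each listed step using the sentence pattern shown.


t=0.045 s (step 3): theta=0.182 -0.183 0.238 -0.170 rad, θ̇=-0.302 0.163 0.045 -3.168 rad/s, p_ee=0.133 0.089 1.471 m, trq=-30.214 -14.896 -0.003 -4.071 N·m.
t=0.090 s (step 6): theta=0.139 -0.167 0.249 -0.404 rad, θ̇=-1.382 0.501 0.502 -6.512 rad/s, p_ee=0.155 0.133 1.450 m, trq=-0.285 0.630 -0.202 0.420 N·m.
t=0.135 s (step 9): theta=0.085 -0.145 0.273 -0.677 rad, θ̇=-0.932 0.452 0.509 -5.380 rad/s, p_ee=0.171 0.176 1.404 m, trq=18.889 10.786 0.190 2.425 N·m.
t=0.180 s (step 12): theta=0.058 -0.127 0.293 -0.884 rad, θ̇=-0.305 0.357 0.394 -3.869 rad/s, p_ee=0.186 0.219 1.352 m, trq=14.858 7.494 0.528 4.141 N·m.
t=0.225 s (step 15): theta=0.054 -0.112 0.309 -1.032 rad, θ̇=0.120 0.326 0.328 -2.787 rad/s, p_ee=0.201 0.263 1.303 m, trq=7.309 2.390 0.679 5.396 N·m.
t=0.270 s (step 18): theta=0.066 -0.097 0.323 -1.139 rad, θ̇=0.367 0.343 0.290 -2.013 rad/s, p_ee=0.219 0.308 1.257 m, trq=0.475 -2.129 0.755 6.165 N·m.
t=0.315 s (step 21): theta=0.086 -0.081 0.335 -1.216 rad, θ̇=0.504 0.362 0.249 -1.443 rad/s, p_ee=0.237 0.353 1.216 m, trq=-4.983 -5.714 0.826 6.572 N·m.
t=0.360 s (step 24): theta=0.110 -0.065 0.345 -1.271 rad, θ̇=0.566 0.372 0.208 -1.018 rad/s, p_ee=0.256 0.395 1.179 m, trq=-9.129 -8.439 0.901 6.747 N·m.
t=0.405 s (step 27): theta=0.136 -0.048 0.354 -1.309 rad, θ̇=0.580 0.370 0.168 -0.702 rad/s, p_ee=0.273 0.435 1.145 m, trq=-12.182 -10.455 0.978 6.787 N·m.
t=0.450 s (step 30): theta=0.162 -0.031 0.361 -1.336 rad, θ̇=0.565 0.354 0.133 -0.470 rad/s, p_ee=0.290 0.472 1.115 m, trq=-14.371 -11.908 1.050 6.755 N·m.
t=0.495 s (step 33): theta=0.186 -0.016 0.366 -1.353 rad, θ̇=0.534 0.328 0.102 -0.304 rad/s, p_ee=0.306 0.505 1.088 m, trq=-15.890 -12.924 1.112 6.687 N·m.
t=0.540 s (step 36): theta=0.210 -0.002 0.370 -1.364 rad, θ̇=0.494 0.296 0.075 -0.187 rad/s, p_ee=0.320 0.534 1.063 m, trq=-16.902 -13.607 1.163 6.605 N·m.
t=0.585 s (step 39): theta=0.231 0.010 0.373 -1.370 rad, θ̇=0.450 0.260 0.054 -0.106 rad/s, p_ee=0.333 0.560 1.042 m, trq=-17.538 -14.040 1.201 6.518 N·m.
t=0.630 s (step 42): theta=0.250 0.021 0.375 -1.374 rad, θ̇=0.405 0.224 0.037 -0.052 rad/s, p_ee=0.345 0.583 1.023 m, trq=-17.901 -14.292 1.228 6.432 N·m.
t=0.675 s (step 45): theta=0.267 0.031 0.376 -1.375 rad, θ̇=0.361 0.189 0.025 -0.018 rad/s, p_ee=0.355 0.602 1.006 m, trq=-59.659 -32.086 0.470 -10.263 N·m.
t=0.720 s (step 48): theta=0.262 0.043 0.387 -1.460 rad, θ̇=-0.479 0.329 0.403 -3.300 rad/s, p_ee=0.352 0.602 0.969 m.


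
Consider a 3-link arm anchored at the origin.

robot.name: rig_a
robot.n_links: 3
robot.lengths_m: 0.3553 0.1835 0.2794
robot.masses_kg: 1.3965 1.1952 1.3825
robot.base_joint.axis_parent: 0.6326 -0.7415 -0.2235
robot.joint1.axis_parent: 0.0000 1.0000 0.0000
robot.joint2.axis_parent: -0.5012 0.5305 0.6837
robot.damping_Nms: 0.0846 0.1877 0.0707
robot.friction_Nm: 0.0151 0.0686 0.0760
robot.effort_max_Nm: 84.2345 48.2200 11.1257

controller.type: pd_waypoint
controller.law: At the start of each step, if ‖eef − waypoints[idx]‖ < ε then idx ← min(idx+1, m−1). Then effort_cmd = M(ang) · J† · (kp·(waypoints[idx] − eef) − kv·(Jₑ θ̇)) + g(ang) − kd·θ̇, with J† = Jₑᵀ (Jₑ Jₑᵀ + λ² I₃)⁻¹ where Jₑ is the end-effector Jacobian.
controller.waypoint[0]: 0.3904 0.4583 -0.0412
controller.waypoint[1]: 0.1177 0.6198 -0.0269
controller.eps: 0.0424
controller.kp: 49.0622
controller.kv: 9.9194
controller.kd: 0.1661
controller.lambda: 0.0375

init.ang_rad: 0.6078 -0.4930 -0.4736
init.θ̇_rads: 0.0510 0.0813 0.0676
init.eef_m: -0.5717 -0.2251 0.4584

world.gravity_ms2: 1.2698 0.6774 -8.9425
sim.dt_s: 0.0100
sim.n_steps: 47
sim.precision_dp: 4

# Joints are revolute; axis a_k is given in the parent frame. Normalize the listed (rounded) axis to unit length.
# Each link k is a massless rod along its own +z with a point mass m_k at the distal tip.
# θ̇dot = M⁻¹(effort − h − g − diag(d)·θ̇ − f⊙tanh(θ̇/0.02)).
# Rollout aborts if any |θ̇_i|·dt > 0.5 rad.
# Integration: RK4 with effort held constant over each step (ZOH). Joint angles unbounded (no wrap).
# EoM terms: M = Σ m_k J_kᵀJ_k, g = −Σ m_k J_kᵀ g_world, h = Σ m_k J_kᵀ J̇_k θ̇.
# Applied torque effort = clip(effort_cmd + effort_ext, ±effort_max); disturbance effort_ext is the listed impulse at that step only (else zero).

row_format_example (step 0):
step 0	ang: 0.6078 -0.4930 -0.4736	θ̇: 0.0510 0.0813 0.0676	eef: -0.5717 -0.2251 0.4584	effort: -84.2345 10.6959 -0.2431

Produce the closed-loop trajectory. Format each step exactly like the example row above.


step 1	ang: 0.6013 -0.4926 -0.4963	θ̇: -1.3377 0.0090 -4.5558	eef: -0.5702 -0.2241 0.4578	effort: -84.2345 10.2496 0.4713
step 2	ang: 0.5814 -0.4935 -0.5609	θ̇: -2.6215 -0.1829 -8.2937	eef: -0.5656 -0.2202 0.4558	effort: -83.4926 9.3136 0.5799
step 3	ang: 0.5493 -0.4967 -0.6587	θ̇: -3.7820 -0.4661 -11.1421	eef: -0.5577 -0.2126 0.4528	effort: -69.1737 8.0591 0.3355
step 4	ang: 0.5073 -0.5023 -0.7795	θ̇: -4.6082 -0.6870 -12.8334	eef: -0.5466 -0.2010 0.4494	effort: -54.5993 6.6332 -0.0785
step 5	ang: 0.4584 -0.5102 -0.9119	θ̇: -5.1753 -0.9678 -13.4530	eef: -0.5327 -0.1856 0.4459	effort: -40.7576 5.1444 -0.5016
step 6	ang: 0.4048 -0.5214 -1.0463	θ̇: -5.5704 -1.3620 -13.2518	eef: -0.5165 -0.1670 0.4425	effort: -28.7318 3.5093 -0.8618
step 7	ang: 0.3477 -0.5370 -1.1761	θ̇: -5.8588 -1.8140 -12.6187	eef: -0.4984 -0.1458 0.4390	effort: -20.9434 1.5804 -1.1664
step 8	ang: 0.2878 -0.5580 -1.2978	θ̇: -6.1392 -2.3939 -11.6933	eef: -0.4790 -0.1231 0.4354	effort: -20.4810 -0.2809 -1.4444
step 9	ang: 0.2242 -0.5866 -1.4078	θ̇: -6.5758 -3.3000 -10.3874	eef: -0.4584 -0.0994 0.4311	effort: -24.3471 -1.0971 -1.5917
step 10	ang: 0.1554 -0.6251 -1.5045	θ̇: -7.1876 -4.3155 -9.0680	eef: -0.4363 -0.0754 0.4260	effort: -25.4444 -0.8734 -1.4734
step 11	ang: 0.0804 -0.6719 -1.5906	θ̇: -7.8122 -4.9946 -8.2381	eef: -0.4127 -0.0515 0.4197	effort: -22.5946 -0.3772 -1.1096
step 12	ang: -0.0004 -0.7231 -1.6712	θ̇: -8.3386 -5.2127 -7.9286	eef: -0.3874 -0.0278 0.4124	effort: -17.9765 0.0032 -0.6031
step 13	ang: -0.0858 -0.7747 -1.7504	θ̇: -8.7526 -5.0792 -7.9111	eef: -0.3608 -0.0042 0.4042	effort: -13.2975 0.2135 -0.0484
step 14	ang: -0.1749 -0.8238 -1.8298	θ̇: -9.0813 -4.7353 -7.9670	eef: -0.3333 0.0192 0.3953	effort: -9.3371 0.2908 0.4940
step 15	ang: -0.2671 -0.8689 -1.9095	θ̇: -9.3571 -4.2794 -7.9625	eef: -0.3055 0.0427 0.3859	effort: -6.3345 0.2737 0.9916
step 16	ang: -0.3619 -0.9091 -1.9886	θ̇: -9.6056 -3.7633 -7.8343	eef: -0.2779 0.0662 0.3762	effort: -4.2910 0.1866 1.4302
step 17	ang: -0.4591 -0.9440 -2.0656	θ̇: -9.8438 -3.2076 -7.5589	eef: -0.2509 0.0897 0.3662	effort: -3.1165 0.0412 1.8048
step 18	ang: -0.5587 -0.9732 -2.1391	θ̇: -10.0822 -2.6166 -7.1282	eef: -0.2248 0.1134 0.3561	effort: -2.6800 -0.1607 2.1143
step 19	ang: -0.6608 -0.9962 -2.2075	θ̇: -10.3258 -1.9878 -6.5369	eef: -0.1999 0.1371 0.3459	effort: -2.8147 -0.4275 2.3579
step 20	ang: -0.7653 -1.0128 -2.2692	θ̇: -10.5747 -1.3190 -5.7762	eef: -0.1762 0.1608 0.3359	effort: -3.3036 -0.7799 2.5332
step 21	ang: -0.8723 -1.0226 -2.3223	θ̇: -10.8244 -0.6132 -4.8333	eef: -0.1538 0.1844 0.3260	effort: -3.8635 -1.2546 2.6344
step 22	ang: -0.9818 -1.0251 -2.3651	θ̇: -11.0650 0.1147 -3.6927	eef: -0.1324 0.2080 0.3164	effort: -4.1445 -1.9027 2.6509
step 23	ang: -1.0936 -1.0204 -2.3954	θ̇: -11.2825 0.8303 -2.3413	eef: -0.1118 0.2316 0.3071	effort: -3.7593 -2.7801 2.5659
step 24	ang: -1.2073 -1.0088 -2.4112	θ̇: -11.4534 1.4949 -0.7858	eef: -0.0915 0.2551 0.2981	effort: -2.3509 -3.9660 2.3568
step 25	ang: -1.3224 -0.9909 -2.4107	θ̇: -11.5511 2.0487 0.9307	eef: -0.0710 0.2786 0.2892	effort: 0.3121 -5.5053 2.0088
step 26	ang: -1.4379 -0.9685 -2.3922	θ̇: -11.5568 2.4141 2.7933	eef: -0.0498 0.3022 0.2801	effort: 4.2412 -7.3982 1.4713
step 27	ang: -1.5530 -0.9436 -2.3547	θ̇: -11.4556 2.5202 4.7512	eef: -0.0276 0.3260 0.2704	effort: 9.2263 -9.5936 0.7038
step 28	ang: -1.6665 -0.9191 -2.2975	θ̇: -11.2399 2.3205 6.7383	eef: -0.0039 0.3500 0.2594	effort: 14.8649 -11.9929 -0.3199
step 29	ang: -1.7772 -0.8982 -2.2205	θ̇: -10.9114 1.8043 8.6928	eef: 0.0212 0.3740 0.2464	effort: 20.6570 -14.4708 -1.6042
step 30	ang: -1.8841 -0.8839 -2.1244	θ̇: -10.4799 0.9991 10.5708	eef: 0.0475 0.3980 0.2309	effort: 26.1147 -16.9036 -3.1213
step 31	ang: -1.9863 -0.8789 -2.0100	θ̇: -9.9613 -0.0379 12.3523	eef: 0.0742 0.4216 0.2122	effort: 30.8454 -19.1974 -4.8096
step 32	ang: -2.0829 -0.8850 -1.8784	θ̇: -9.3736 -1.2291 14.0355	eef: 0.1006 0.4448 0.1903	effort: 34.5862 -21.3113 -6.5799
step 33	ang: -2.1734 -0.9035 -1.7304	θ̇: -8.7412 -2.5107 15.6487	eef: 0.1254 0.4672 0.1652	effort: 37.1966 -23.2393 -8.3353
step 34	ang: -2.2575 -0.9349 -1.5667	θ̇: -8.0748 -3.7722 17.1477	eef: 0.1474 0.4890 0.1373	effort: 38.6980 -25.0685 -9.9779
step 35	ang: -2.3347 -0.9778 -1.3896	θ̇: -7.3555 -4.7635 18.2256	eef: 0.1648 0.5102 0.1073	effort: 39.6891 -26.9334 -11.1257
step 36	ang: -2.4043 -1.0277 -1.2062	θ̇: -6.5398 -5.0435 18.1840	eef: 0.1761 0.5308 0.0758	effort: 43.1339 -28.3169 -11.1257
step 37	ang: -2.4649 -1.0753 -1.0312	θ̇: -5.5826 -4.2760 16.4802	eef: 0.1804 0.5503 0.0442	effort: 50.0382 -27.2648 -11.1257
step 38	ang: -2.5148 -1.1075 -0.8865	θ̇: -4.4268 -2.1517 12.4111	eef: 0.1790 0.5678 0.0133	effort: 50.9373 -25.9715 -11.1257
step 39	ang: -2.5538 -1.1179 -0.7841	θ̇: -3.4026 -0.0525 8.2470	eef: 0.1750 0.5825 -0.0158	effort: 48.1336 -25.6454 -11.1257
step 40	ang: -2.5838 -1.1108 -0.7181	θ̇: -2.6196 1.3853 5.1092	eef: 0.1706 0.5944 -0.0428	effort: 45.0331 -25.3698 -11.1257
step 41	ang: -2.6069 -1.0918 -0.6797	θ̇: -2.0153 2.3643 2.6630	eef: 0.1668 0.6038 -0.0676	effort: 42.2204 -24.8822 -10.5492
step 42	ang: -2.6246 -1.0652 -0.6617	θ̇: -1.5436 2.9230 0.9892	eef: 0.1638 0.6110 -0.0900	effort: 39.7259 -24.1823 -9.9286
step 43	ang: -2.6381 -1.0345 -0.6577	θ̇: -1.1648 3.2044 -0.1409	eef: 0.1617 0.6165 -0.1101	effort: 37.4943 -23.3271 -9.3641
step 44	ang: -2.6482 -1.0020 -0.6627	θ̇: -0.8547 3.2873 -0.8513	eef: 0.1603 0.6207 -0.1279	effort: 35.4734 -22.3732 -8.8645
step 45	ang: -2.6554 -0.9691 -0.6739	θ̇: -0.5944 3.2829 -1.3773	eef: 0.1594 0.6239 -0.1436	effort: 33.6252 -21.3668 -8.3883
step 46	ang: -2.6602 -0.9365 -0.6897	θ̇: -0.3723 3.2261 -1.7780	eef: 0.1591 0.6262 -0.1572	effort: 31.9354 -20.3394 -7.9323
step 47	ang: -2.6630 -0.9047 -0.7090	θ̇: -0.1794 3.1399 -2.0896	eef: 0.1593 0.6278 -0.1689


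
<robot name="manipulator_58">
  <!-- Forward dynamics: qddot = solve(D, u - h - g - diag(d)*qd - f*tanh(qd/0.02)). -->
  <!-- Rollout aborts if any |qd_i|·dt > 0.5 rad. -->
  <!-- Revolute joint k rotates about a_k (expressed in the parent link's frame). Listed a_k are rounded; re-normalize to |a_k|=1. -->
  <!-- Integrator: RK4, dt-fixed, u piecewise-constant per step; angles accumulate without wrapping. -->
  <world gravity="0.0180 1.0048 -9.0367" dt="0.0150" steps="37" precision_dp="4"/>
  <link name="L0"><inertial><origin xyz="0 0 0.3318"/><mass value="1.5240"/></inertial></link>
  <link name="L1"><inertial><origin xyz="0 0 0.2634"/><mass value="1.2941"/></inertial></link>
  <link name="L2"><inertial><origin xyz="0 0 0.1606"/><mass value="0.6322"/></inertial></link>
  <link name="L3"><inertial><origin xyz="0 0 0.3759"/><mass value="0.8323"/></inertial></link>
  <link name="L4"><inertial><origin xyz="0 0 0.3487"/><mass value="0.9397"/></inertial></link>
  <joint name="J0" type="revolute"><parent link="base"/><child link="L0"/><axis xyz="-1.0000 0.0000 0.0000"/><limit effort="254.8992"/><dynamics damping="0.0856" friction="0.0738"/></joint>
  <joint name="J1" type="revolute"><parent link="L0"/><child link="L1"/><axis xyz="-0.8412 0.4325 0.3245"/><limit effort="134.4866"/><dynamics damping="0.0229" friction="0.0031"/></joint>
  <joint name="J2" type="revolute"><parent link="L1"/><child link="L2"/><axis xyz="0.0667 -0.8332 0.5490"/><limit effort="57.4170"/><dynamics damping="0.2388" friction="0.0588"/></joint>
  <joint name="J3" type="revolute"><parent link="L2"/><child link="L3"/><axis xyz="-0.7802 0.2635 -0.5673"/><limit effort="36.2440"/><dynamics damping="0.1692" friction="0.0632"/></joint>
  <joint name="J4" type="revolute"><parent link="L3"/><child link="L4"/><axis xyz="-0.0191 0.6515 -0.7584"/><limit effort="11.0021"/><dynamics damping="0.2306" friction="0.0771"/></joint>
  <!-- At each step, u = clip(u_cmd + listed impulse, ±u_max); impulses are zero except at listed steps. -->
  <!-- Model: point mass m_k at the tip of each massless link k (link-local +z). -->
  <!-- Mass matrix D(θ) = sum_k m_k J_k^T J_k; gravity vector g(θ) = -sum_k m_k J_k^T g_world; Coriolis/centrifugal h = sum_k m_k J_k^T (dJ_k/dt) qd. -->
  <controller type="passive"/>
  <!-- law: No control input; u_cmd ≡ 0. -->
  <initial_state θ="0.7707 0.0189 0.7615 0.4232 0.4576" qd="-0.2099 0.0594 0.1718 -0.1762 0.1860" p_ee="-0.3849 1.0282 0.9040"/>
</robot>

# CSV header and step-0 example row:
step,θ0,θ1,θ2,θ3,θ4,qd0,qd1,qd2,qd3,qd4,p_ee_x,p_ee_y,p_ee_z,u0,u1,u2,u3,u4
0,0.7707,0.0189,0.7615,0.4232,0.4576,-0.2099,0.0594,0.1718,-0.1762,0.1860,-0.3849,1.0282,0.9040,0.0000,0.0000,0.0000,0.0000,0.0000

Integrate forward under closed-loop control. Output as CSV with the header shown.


step,θ0,θ1,θ2,θ3,θ4,qd0,qd1,qd2,qd3,qd4,p_ee_x,p_ee_y,p_ee_z,u0,u1,u2,u3,u4
1,0.7689,0.0194,0.7648,0.4199,0.4629,-0.0255,0.0052,0.2606,-0.2705,0.5124,-0.3863,1.0244,0.9072,0.0000,0.0000,0.0000,0.0000,0.0000
2,0.7699,0.0191,0.7693,0.4151,0.4726,0.1549,-0.0457,0.3372,-0.3686,0.7669,-0.3882,1.0218,0.9088,0.0000,0.0000,0.0000,0.0000,0.0000
3,0.7736,0.0180,0.7748,0.4088,0.4857,0.3364,-0.1026,0.3989,-0.4717,0.9628,-0.3905,1.0201,0.9088,0.0000,0.0000,0.0000,0.0000,0.0000
4,0.7800,0.0160,0.7812,0.4009,0.5013,0.5206,-0.1671,0.4468,-0.5808,1.1119,-0.3935,1.0196,0.9073,0.0000,0.0000,0.0000,0.0000,0.0000
5,0.7892,0.0129,0.7881,0.3913,0.5188,0.7084,-0.2391,0.4824,-0.6969,1.2228,-0.3970,1.0201,0.9041,0.0000,0.0000,0.0000,0.0000,0.0000
6,0.8013,0.0088,0.7956,0.3799,0.5378,0.9006,-0.3190,0.5063,-0.8213,1.3014,-0.4011,1.0216,0.8992,0.0000,0.0000,0.0000,0.0000,0.0000
7,0.8163,0.0033,0.8033,0.3666,0.5577,1.0979,-0.4076,0.5182,-0.9551,1.3514,-0.4058,1.0242,0.8927,0.0000,0.0000,0.0000,0.0000,0.0000
8,0.8343,-0.0035,0.8111,0.3512,0.5782,1.3012,-0.5058,0.5175,-1.0996,1.3750,-0.4111,1.0278,0.8845,0.0000,0.0000,0.0000,0.0000,0.0000
9,0.8553,-0.0119,0.8187,0.3336,0.5988,1.5111,-0.6144,0.5030,-1.2556,1.3732,-0.4170,1.0323,0.8745,0.0000,0.0000,0.0000,0.0000,0.0000
10,0.8796,-0.0220,0.8261,0.3135,0.6193,1.7282,-0.7345,0.4732,-1.4238,1.3459,-0.4234,1.0378,0.8628,0.0000,0.0000,0.0000,0.0000,0.0000
11,0.9072,-0.0340,0.8328,0.2908,0.6391,1.9529,-0.8667,0.4264,-1.6044,1.2927,-0.4304,1.0441,0.8492,0.0000,0.0000,0.0000,0.0000,0.0000
12,0.9383,-0.0481,0.8388,0.2653,0.6579,2.1854,-1.0116,0.3607,-1.7971,1.2124,-0.4380,1.0512,0.8338,0.0000,0.0000,0.0000,0.0000,0.0000
13,0.9728,-0.0644,0.8436,0.2368,0.6753,2.4256,-1.1688,0.2743,-2.0010,1.1036,-0.4459,1.0591,0.8163,0.0000,0.0000,0.0000,0.0000,0.0000
14,1.0111,-0.0832,0.8469,0.2052,0.6909,2.6727,-1.3375,0.1656,-2.2138,0.9648,-0.4543,1.0676,0.7969,0.0000,0.0000,0.0000,0.0000,0.0000
15,1.0530,-0.1046,0.8484,0.1704,0.7041,2.9259,-1.5157,0.0335,-2.4325,0.7948,-0.4630,1.0768,0.7754,0.0000,0.0000,0.0000,0.0000,0.0000
16,1.0988,-0.1286,0.8479,0.1323,0.7147,3.1778,-1.6793,-0.0972,-2.6499,0.6159,-0.4720,1.0864,0.7516,0.0000,0.0000,0.0000,0.0000,0.0000
17,1.1484,-0.1550,0.8454,0.0909,0.7224,3.4313,-1.8418,-0.2462,-2.8630,0.4028,-0.4811,1.0964,0.7256,0.0000,0.0000,0.0000,0.0000,0.0000
18,1.2018,-0.1838,0.8404,0.0464,0.7266,3.6852,-2.0019,-0.4171,-3.0652,0.1520,-0.4903,1.1066,0.6971,0.0000,0.0000,0.0000,0.0000,0.0000
19,1.2589,-0.2150,0.8328,-0.0009,0.7269,3.9354,-2.1503,-0.5953,-3.2412,-0.0959,-0.4995,1.1169,0.6661,0.0000,0.0000,0.0000,0.0000,0.0000
20,1.3198,-0.2482,0.8227,-0.0506,0.7241,4.1780,-2.2775,-0.7613,-3.3758,-0.2841,-0.5084,1.1272,0.6325,0.0000,0.0000,0.0000,0.0000,0.0000
21,1.3842,-0.2832,0.8099,-0.1021,0.7181,4.4113,-2.3810,-0.9418,-3.4829,-0.5243,-0.5169,1.1374,0.5961,0.0000,0.0000,0.0000,0.0000,0.0000
22,1.4521,-0.3195,0.7944,-0.1549,0.7082,4.6309,-2.4504,-1.1264,-3.5540,-0.8040,-0.5248,1.1473,0.5568,0.0000,0.0000,0.0000,0.0000,0.0000
23,1.5231,-0.3565,0.7761,-0.2085,0.6938,4.8322,-2.4757,-1.3037,-3.5824,-1.1117,-0.5322,1.1568,0.5145,0.0000,0.0000,0.0000,0.0000,0.0000
24,1.5969,-0.3935,0.7554,-0.2621,0.6747,5.0110,-2.4485,-1.4629,-3.5647,-1.4367,-0.5387,1.1657,0.4691,0.0000,0.0000,0.0000,0.0000,0.0000
25,1.6733,-0.4296,0.7324,-0.3152,0.6507,5.1633,-2.3625,-1.5944,-3.5001,-1.7698,-0.5444,1.1738,0.4204,0.0000,0.0000,0.0000,0.0000,0.0000
26,1.7517,-0.4640,0.7077,-0.3669,0.6216,5.2854,-2.2146,-1.6916,-3.3905,-2.1030,-0.5491,1.1812,0.3684,0.0000,0.0000,0.0000,0.0000,0.0000
27,1.8316,-0.4958,0.6818,-0.4167,0.5876,5.3739,-2.0049,-1.7519,-3.2389,-2.4297,-0.5526,1.1875,0.3130,0.0000,0.0000,0.0000,0.0000,0.0000
28,1.9127,-0.5239,0.6553,-0.4639,0.5488,5.4259,-1.7370,-1.7785,-3.0488,-2.7438,-0.5547,1.1926,0.2540,0.0000,0.0000,0.0000,0.0000,0.0000
29,1.9942,-0.5476,0.6286,-0.5080,0.5054,5.4386,-1.4181,-1.7806,-2.8225,-3.0389,-0.5555,1.1963,0.1914,0.0000,0.0000,0.0000,0.0000,0.0000
30,2.0756,-0.5662,0.6019,-0.5484,0.4578,5.4102,-1.0583,-1.7731,-2.5614,-3.3067,-0.5546,1.1984,0.1251,0.0000,0.0000,0.0000,0.0000,0.0000
31,2.1563,-0.5792,0.5754,-0.5846,0.4064,5.3392,-0.6700,-1.7754,-2.2660,-3.5362,-0.5519,1.1987,0.0550,0.0000,0.0000,0.0000,0.0000,0.0000
32,2.2356,-0.5863,0.5485,-0.6162,0.3520,5.2250,-0.2664,-1.8072,-1.9368,-3.7128,-0.5474,1.1969,-0.0188,0.0000,0.0000,0.0000,0.0000,0.0000
33,2.3129,-0.5872,0.5209,-0.6426,0.2954,5.0678,0.1399,-1.8844,-1.5751,-3.8185,-0.5407,1.1926,-0.0966,0.0000,0.0000,0.0000,0.0000,0.0000
34,2.3874,-0.5821,0.4917,-0.6633,0.2379,4.8684,0.5386,-2.0139,-1.1828,-3.8342,-0.5318,1.1855,-0.1782,0.0000,0.0000,0.0000,0.0000,0.0000
35,2.4587,-0.5711,0.4603,-0.6779,0.1809,4.6271,0.9256,-2.1848,-0.7617,-3.7427,-0.5204,1.1751,-0.2636,0.0000,0.0000,0.0000,0.0000,0.0000
36,2.5260,-0.5544,0.4261,-0.6860,0.1262,4.3453,1.2989,-2.3756,-0.3108,-3.5344,-0.5065,1.1607,-0.3530,0.0000,0.0000,0.0000,0.0000,0.0000
37,2.5889,-0.5322,0.3891,-0.6871,0.0754,4.0248,1.6591,-2.5540,0.1738,-3.2093,-0.4898,1.1418,-0.4460,,,,,
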